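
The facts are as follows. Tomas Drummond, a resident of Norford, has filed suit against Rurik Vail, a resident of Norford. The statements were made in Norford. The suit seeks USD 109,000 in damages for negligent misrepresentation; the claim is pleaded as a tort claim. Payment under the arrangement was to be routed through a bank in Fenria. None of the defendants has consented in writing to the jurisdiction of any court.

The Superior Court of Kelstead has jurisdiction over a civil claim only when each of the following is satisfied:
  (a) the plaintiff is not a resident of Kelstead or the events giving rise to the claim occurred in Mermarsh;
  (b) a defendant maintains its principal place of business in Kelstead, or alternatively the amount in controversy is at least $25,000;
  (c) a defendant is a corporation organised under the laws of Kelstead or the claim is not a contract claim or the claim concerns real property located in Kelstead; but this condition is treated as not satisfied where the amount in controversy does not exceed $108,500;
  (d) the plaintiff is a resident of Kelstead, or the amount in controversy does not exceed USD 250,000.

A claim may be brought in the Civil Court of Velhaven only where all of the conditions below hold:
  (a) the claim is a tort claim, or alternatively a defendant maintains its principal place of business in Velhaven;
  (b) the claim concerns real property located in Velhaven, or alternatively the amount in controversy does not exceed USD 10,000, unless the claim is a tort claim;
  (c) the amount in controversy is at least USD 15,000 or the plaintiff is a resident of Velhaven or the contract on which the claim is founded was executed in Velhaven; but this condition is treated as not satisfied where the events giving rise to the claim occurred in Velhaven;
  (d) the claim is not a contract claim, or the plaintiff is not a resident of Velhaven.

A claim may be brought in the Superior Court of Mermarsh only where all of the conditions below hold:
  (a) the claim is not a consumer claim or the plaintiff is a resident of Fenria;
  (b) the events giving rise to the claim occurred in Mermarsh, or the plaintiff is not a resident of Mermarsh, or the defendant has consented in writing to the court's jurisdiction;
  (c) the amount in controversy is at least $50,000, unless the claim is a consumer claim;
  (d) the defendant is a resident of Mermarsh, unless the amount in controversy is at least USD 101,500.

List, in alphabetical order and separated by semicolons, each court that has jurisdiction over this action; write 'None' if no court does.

the Civil Court of Velhaven; the Superior Court of Kelstead; the Superior Court of Mermarsh

The Superior Court of Kelstead:
  (a) The plaintiff resides in Norford, which is not Kelstead — that alternative is enough. Condition met.
  (b) The amount in controversy is 109,000 dollars, which meets the $25,000 floor — that alternative is enough. Met.
  (c) The claim is a tort claim, not a contract claim, which satisfies one of the alternatives. And the carve-out is inapplicable — the amount in controversy is $109,000, above the $108,500 ceiling. Condition met.
  (d) The amount in controversy is USD 109,000, within the USD 250,000 ceiling — that alternative is enough. Satisfied.
  → All conditions met; jurisdiction exists.
The Civil Court of Velhaven:
  (a) The claim is a tort claim, so one alternative holds. Satisfied.
  (b) The claim does not concern real property; the amount in controversy is $109,000, above the $10,000 ceiling — no alternative holds. The proviso rescues it, though: the claim is a tort claim. Condition met.
  (c) The amount in controversy is USD 109,000, which meets the $15,000 floor — that alternative is enough. The exception is not triggered, since the operative events occurred in Norford, not Velhaven. Satisfied.
  (d) The claim is a tort claim, not a contract claim, which satisfies one of the alternatives. Met.
  → The court has jurisdiction.
The Superior Court of Mermarsh:
  (a) The claim is a tort claim, not a consumer claim, so this disjunct is met. Met.
  (b) The plaintiff resides in Norford, which is not Mermarsh, which satisfies one of the alternatives. Condition met.
  (c) The amount in controversy is 109,000 dollars, which meets the USD 50,000 floor. Satisfied.
  (d) The defendant resides in Norford, not Mermarsh. But the amount in controversy is USD 109,000, which meets the USD 101,500 floor, and the 'unless' clause therefore excuses the requirement. Met.
  → Every requirement is satisfied — jurisdiction.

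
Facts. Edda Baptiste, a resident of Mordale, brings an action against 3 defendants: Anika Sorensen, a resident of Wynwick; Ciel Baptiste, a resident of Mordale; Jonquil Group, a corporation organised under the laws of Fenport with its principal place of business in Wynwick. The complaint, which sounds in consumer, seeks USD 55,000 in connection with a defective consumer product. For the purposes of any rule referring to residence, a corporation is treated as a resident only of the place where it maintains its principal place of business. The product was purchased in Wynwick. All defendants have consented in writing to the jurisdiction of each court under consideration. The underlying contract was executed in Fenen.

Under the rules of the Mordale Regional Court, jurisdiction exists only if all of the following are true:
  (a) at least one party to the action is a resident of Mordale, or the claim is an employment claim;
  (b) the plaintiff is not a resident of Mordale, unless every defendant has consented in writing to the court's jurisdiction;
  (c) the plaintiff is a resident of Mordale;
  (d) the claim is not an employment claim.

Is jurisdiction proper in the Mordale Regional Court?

The Mordale Regional Court:
  (a) Edda Baptiste resides in Mordale, so one alternative holds. Met.
  (b) The plaintiff resides in Mordale. But every defendant has filed written consent, and the 'unless' clause therefore excuses the requirement. Satisfied.
  (c) The plaintiff resides in Mordale. Satisfied.
  (d) The claim is a consumer claim, not an employment claim. Satisfied.
  → All conditions met; jurisdiction exists.

Yes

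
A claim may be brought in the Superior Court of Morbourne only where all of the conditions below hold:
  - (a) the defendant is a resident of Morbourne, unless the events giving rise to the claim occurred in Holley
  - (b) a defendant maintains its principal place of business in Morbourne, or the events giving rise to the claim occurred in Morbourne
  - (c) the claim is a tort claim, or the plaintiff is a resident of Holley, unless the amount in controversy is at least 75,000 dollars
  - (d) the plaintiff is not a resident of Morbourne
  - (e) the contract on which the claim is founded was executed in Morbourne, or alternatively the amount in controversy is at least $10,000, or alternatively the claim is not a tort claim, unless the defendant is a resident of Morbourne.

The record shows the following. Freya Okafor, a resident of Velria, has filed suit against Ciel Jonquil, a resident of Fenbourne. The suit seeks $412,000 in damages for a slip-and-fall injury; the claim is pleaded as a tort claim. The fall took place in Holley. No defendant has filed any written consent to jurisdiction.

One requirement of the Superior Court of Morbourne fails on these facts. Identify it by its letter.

The Superior Court of Morbourne:
  (a) The defendant resides in Fenbourne, not Morbourne. But the operative events occurred in Holley, and the 'unless' clause therefore excuses the requirement. Met.
  (b) No defendant is a corporation; the operative events occurred in Holley, not Morbourne — no alternative holds. Condition not met.
  (c) The claim is a tort claim, so one alternative holds. Condition met.
  (d) The plaintiff resides in Velria, which is not Morbourne. Satisfied.
  (e) The amount in controversy is USD 412,000, which meets the USD 10,000 floor — that alternative is enough. Met.
Only condition (b) fails.

(b)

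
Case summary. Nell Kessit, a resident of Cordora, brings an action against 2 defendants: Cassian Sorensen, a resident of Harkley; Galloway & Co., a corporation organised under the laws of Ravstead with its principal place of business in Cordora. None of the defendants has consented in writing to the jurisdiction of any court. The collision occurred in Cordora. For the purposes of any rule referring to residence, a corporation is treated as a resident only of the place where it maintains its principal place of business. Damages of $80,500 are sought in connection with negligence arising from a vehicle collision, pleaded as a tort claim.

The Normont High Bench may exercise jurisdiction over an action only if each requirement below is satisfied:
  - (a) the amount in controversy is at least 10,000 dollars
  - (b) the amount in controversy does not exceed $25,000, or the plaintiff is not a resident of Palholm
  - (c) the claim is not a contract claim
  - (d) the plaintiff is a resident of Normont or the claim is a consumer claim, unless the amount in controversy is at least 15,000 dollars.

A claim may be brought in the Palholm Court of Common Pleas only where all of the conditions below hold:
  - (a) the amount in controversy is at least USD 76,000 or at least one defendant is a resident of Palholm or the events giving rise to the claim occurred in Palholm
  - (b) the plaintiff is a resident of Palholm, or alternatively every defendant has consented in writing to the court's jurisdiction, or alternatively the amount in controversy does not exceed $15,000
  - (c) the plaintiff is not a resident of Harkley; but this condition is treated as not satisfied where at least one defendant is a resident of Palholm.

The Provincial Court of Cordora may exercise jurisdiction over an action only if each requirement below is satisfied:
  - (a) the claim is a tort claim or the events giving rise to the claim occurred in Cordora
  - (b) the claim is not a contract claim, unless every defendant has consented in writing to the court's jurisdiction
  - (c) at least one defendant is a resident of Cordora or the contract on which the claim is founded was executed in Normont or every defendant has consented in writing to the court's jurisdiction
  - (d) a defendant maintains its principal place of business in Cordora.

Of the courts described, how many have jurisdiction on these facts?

2

The Normont High Bench:
  (a) The amount in controversy is $80,500, which meets the 10,000 dollars floor. Satisfied.
  (b) The plaintiff resides in Cordora, which is not Palholm, so one alternative holds. Condition met.
  (c) The claim is a tort claim, not a contract claim. Met.
  (d) The plaintiff resides in Cordora, not Normont; the claim is a tort claim, not a consumer claim — no alternative holds. But the amount in controversy is $80,500, which meets the USD 15,000 floor, and the 'unless' clause therefore excuses the requirement. Satisfied.
  → Every requirement is satisfied — jurisdiction.
The Palholm Court of Common Pleas:
  (a) The amount in controversy is 80,500 dollars, which meets the 76,000 dollars floor, so one alternative holds. Condition met.
  (b) The plaintiff resides in Cordora, not Palholm; no such written consent has been filed; the amount in controversy is $80,500, above the $15,000 ceiling — every alternative fails. Condition not met.
  (c) The plaintiff resides in Cordora, which is not Harkley. The carve-out does not apply: no defendant resides in Palholm (they reside in Harkley, Cordora). Met.
  → Not every requirement is met — no jurisdiction.
The Provincial Court of Cordora:
  (a) The claim is a tort claim, so this disjunct is met. Condition met.
  (b) The claim is a tort claim, not a contract claim. Met.
  (c) Galloway & Co. resides in Cordora, so one alternative holds. Satisfied.
  (d) Galloway & Co. has its principal place of business in Cordora. Met.
  → Jurisdiction lies.
Courts with jurisdiction: the Normont High Bench, the Provincial Court of Cordora — 2 in total.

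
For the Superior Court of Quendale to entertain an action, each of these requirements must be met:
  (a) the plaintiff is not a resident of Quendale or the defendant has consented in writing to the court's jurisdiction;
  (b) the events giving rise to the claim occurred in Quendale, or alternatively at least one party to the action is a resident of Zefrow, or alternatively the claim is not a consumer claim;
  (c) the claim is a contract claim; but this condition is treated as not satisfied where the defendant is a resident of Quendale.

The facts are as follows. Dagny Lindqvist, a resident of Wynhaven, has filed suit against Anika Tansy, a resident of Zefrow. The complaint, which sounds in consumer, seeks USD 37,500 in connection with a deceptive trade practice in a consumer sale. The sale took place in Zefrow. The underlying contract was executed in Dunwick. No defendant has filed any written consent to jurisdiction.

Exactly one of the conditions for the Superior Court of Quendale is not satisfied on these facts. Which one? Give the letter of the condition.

The Superior Court of Quendale:
  (a) The plaintiff resides in Wynhaven, which is not Quendale, so one alternative holds. Satisfied.
  (b) Anika Tansy resides in Zefrow, which satisfies one of the alternatives. Satisfied.
  (c) The claim is a consumer claim, not a contract claim. Fails.
Only condition (c) fails.

(c)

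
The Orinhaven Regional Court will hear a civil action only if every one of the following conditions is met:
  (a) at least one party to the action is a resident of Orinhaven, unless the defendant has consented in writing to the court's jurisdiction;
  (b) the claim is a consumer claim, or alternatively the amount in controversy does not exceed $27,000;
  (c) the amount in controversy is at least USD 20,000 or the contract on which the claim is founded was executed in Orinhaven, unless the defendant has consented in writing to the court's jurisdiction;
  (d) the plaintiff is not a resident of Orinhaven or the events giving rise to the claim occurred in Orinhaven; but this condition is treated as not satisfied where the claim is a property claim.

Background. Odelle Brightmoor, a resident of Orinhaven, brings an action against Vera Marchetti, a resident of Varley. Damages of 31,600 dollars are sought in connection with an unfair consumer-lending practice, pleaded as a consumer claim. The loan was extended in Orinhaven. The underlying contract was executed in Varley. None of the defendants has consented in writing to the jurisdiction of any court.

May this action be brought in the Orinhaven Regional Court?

The Orinhaven Regional Court:
  (a) Odelle Brightmoor resides in Orinhaven. Met.
  (b) The claim is a consumer claim, which satisfies one of the alternatives. Condition met.
  (c) The amount in controversy is 31,600 dollars, which meets the $20,000 floor — that alternative is enough. Met.
  (d) The operative events occurred in Orinhaven — that alternative is enough. The carve-out does not apply: the claim is a consumer claim, not a property claim. Condition met.
  → The court has jurisdiction.

Yes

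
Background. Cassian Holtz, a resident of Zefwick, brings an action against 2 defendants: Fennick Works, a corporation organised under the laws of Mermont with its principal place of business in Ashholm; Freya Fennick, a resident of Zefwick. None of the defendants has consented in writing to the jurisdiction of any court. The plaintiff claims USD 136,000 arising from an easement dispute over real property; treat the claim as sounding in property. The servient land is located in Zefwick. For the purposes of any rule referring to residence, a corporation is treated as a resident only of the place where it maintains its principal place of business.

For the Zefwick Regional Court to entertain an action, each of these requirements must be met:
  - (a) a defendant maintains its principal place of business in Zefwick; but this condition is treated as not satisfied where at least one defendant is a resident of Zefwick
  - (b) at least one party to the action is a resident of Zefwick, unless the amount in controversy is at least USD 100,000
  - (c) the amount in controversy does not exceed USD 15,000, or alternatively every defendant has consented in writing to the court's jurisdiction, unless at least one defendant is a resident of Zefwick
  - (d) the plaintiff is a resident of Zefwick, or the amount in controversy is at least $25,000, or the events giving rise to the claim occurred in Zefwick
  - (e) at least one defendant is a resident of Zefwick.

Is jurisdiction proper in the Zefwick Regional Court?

The Zefwick Regional Court:
  (a) The corporate defendant(s) have their principal place of business in Ashholm, not Zefwick. Not met.
  (b) Cassian Holtz resides in Zefwick. Met.
  (c) The amount in controversy is USD 136,000, above the USD 15,000 ceiling; no such written consent has been filed — no alternative holds. The proviso rescues it, though: Freya Fennick resides in Zefwick. Satisfied.
  (d) The plaintiff resides in Zefwick, so one alternative holds. Condition met.
  (e) Freya Fennick resides in Zefwick. Met.
  → The court lacks jurisdiction.

No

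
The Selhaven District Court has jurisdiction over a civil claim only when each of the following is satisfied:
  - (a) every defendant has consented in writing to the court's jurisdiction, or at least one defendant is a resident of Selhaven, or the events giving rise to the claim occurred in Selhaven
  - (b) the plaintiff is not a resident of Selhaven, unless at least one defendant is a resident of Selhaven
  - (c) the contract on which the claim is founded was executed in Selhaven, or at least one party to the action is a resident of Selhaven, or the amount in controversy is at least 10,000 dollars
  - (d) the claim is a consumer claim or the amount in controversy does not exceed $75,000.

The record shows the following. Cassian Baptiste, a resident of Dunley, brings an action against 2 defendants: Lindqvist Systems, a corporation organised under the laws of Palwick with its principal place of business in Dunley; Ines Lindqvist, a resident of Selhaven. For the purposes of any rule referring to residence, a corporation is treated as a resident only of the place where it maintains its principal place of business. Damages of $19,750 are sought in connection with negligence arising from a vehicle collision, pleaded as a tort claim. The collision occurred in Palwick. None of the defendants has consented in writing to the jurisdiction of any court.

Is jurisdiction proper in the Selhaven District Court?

Yes

The Selhaven District Court:
  (a) Ines Lindqvist resides in Selhaven, which satisfies one of the alternatives. Satisfied.
  (b) The plaintiff resides in Dunley, which is not Selhaven. Condition met.
  (c) Ines Lindqvist resides in Selhaven, so this disjunct is met. Met.
  (d) The amount in controversy is USD 19,750, within the $75,000 ceiling, so one alternative holds. Satisfied.
  → Every requirement is satisfied — jurisdiction.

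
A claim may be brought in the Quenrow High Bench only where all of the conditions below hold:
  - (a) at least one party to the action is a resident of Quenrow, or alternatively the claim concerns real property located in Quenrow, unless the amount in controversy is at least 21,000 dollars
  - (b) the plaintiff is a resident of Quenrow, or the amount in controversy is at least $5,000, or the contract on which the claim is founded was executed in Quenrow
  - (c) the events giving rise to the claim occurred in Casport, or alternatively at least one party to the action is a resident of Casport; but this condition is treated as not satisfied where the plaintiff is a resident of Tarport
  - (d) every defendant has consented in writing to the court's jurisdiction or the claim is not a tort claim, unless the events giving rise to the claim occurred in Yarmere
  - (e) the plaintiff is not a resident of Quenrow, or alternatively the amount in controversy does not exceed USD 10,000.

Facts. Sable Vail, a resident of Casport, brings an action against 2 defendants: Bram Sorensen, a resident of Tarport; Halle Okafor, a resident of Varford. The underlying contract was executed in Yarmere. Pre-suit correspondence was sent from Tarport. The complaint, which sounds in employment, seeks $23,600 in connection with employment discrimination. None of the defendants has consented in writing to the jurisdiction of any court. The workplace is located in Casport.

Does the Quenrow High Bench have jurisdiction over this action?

The Quenrow High Bench:
  (a) No party resides in Quenrow; the claim does not concern real property — no alternative holds. However, the amount in controversy is USD 23,600, which meets the USD 21,000 floor, so the 'unless' proviso supplies this condition. Condition met.
  (b) The amount in controversy is $23,600, which meets the $5,000 floor — that alternative is enough. Satisfied.
  (c) The operative events occurred in Casport, which satisfies one of the alternatives. The carve-out does not apply: the plaintiff resides in Casport, not Tarport. Met.
  (d) The claim is an employment claim, not a tort claim, so this disjunct is met. Condition met.
  (e) The plaintiff resides in Casport, which is not Quenrow, so this disjunct is met. Condition met.
  → The court has jurisdiction.

Yes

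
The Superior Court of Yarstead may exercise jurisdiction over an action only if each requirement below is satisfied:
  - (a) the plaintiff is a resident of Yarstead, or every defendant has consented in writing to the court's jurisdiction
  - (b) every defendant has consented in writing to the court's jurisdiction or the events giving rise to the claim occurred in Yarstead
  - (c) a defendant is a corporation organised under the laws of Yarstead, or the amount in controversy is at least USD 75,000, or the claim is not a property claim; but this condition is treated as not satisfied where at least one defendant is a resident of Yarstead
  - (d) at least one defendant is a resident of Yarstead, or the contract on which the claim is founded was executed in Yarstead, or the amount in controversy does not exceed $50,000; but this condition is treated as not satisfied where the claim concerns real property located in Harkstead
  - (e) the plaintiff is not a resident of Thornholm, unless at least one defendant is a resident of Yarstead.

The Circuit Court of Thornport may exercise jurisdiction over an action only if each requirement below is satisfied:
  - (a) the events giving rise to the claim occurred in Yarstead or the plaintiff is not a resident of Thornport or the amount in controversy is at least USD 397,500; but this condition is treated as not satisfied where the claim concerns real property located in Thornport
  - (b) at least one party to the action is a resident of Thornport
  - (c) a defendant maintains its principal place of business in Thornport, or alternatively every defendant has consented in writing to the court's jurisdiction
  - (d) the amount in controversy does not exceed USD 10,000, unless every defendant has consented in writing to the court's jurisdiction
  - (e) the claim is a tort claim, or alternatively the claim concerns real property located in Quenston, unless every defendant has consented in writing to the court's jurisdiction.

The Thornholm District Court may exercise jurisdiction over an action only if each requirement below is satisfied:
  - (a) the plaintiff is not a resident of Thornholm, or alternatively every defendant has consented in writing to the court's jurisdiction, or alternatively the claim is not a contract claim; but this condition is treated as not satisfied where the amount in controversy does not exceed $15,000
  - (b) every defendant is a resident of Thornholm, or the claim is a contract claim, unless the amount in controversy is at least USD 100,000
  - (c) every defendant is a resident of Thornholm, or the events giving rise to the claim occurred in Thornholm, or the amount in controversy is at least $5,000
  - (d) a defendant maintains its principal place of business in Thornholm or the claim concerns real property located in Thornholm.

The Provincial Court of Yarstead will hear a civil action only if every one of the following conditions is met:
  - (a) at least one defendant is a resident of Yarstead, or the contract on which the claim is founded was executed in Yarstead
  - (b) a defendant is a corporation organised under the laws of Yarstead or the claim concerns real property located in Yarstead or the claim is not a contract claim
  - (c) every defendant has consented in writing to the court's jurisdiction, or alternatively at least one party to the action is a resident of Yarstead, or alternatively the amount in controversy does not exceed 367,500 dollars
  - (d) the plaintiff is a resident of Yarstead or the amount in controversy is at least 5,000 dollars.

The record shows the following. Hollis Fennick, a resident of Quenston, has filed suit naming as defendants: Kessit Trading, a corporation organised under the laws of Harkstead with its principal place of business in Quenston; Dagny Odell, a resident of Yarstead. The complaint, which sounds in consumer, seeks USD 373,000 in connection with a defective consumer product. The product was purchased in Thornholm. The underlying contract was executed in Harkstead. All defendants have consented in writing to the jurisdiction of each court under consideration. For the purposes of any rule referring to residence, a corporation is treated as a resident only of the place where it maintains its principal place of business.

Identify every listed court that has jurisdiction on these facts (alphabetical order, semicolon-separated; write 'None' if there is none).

The Superior Court of Yarstead:
  (a) Every defendant has filed written consent, so this disjunct is met. Met.
  (b) Every defendant has filed written consent, which satisfies one of the alternatives. Satisfied.
  (c) The amount in controversy is $373,000, which meets the $75,000 floor, so one alternative holds. But the carve-out bites: Dagny Odell resides in Yarstead. Not met.
  (d) Dagny Odell resides in Yarstead, so this disjunct is met. And the carve-out is inapplicable — the claim does not concern real property. Met.
  (e) The plaintiff resides in Quenston, which is not Thornholm. Condition met.
  → The court lacks jurisdiction.
The Circuit Court of Thornport:
  (a) The plaintiff resides in Quenston, which is not Thornport, which satisfies one of the alternatives. And the carve-out is inapplicable — the claim does not concern real property. Satisfied.
  (b) No party resides in Thornport. Not met.
  (c) Every defendant has filed written consent, so one alternative holds. Satisfied.
  (d) The amount in controversy is 373,000 dollars, above the $10,000 ceiling. However, every defendant has filed written consent, so the 'unless' proviso supplies this condition. Met.
  (e) The claim is a consumer claim, not a tort claim; the claim does not concern real property — every alternative fails. But every defendant has filed written consent, and the 'unless' clause therefore excuses the requirement. Satisfied.
  → At least one condition fails; no jurisdiction.
The Thornholm District Court:
  (a) The plaintiff resides in Quenston, which is not Thornholm, which satisfies one of the alternatives. The exception is not triggered, since the amount in controversy is 373,000 dollars, above the 15,000 dollars ceiling. Satisfied.
  (b) The defendants reside as follows — Kessit Trading in Quenston, Dagny Odell in Yarstead — not all in Thornholm; the claim is a consumer claim, not a contract claim — every alternative fails. However, the amount in controversy is USD 373,000, which meets the $100,000 floor, so the 'unless' proviso supplies this condition. Condition met.
  (c) The operative events occurred in Thornholm, so one alternative holds. Condition met.
  (d) The corporate defendant(s) have their principal place of business in Quenston, not Thornholm; the claim does not concern real property — no alternative holds. Not met.
  → Not every requirement is met — no jurisdiction.
The Provincial Court of Yarstead:
  (a) Dagny Odell resides in Yarstead, so one alternative holds. Condition met.
  (b) The claim is a consumer claim, not a contract claim, which satisfies one of the alternatives. Condition met.
  (c) Every defendant has filed written consent, which satisfies one of the alternatives. Condition met.
  (d) The amount in controversy is 373,000 dollars, which meets the 5,000 dollars floor, which satisfies one of the alternatives. Satisfied.
  → The court has jurisdiction.

the Provincial Court of Yarstead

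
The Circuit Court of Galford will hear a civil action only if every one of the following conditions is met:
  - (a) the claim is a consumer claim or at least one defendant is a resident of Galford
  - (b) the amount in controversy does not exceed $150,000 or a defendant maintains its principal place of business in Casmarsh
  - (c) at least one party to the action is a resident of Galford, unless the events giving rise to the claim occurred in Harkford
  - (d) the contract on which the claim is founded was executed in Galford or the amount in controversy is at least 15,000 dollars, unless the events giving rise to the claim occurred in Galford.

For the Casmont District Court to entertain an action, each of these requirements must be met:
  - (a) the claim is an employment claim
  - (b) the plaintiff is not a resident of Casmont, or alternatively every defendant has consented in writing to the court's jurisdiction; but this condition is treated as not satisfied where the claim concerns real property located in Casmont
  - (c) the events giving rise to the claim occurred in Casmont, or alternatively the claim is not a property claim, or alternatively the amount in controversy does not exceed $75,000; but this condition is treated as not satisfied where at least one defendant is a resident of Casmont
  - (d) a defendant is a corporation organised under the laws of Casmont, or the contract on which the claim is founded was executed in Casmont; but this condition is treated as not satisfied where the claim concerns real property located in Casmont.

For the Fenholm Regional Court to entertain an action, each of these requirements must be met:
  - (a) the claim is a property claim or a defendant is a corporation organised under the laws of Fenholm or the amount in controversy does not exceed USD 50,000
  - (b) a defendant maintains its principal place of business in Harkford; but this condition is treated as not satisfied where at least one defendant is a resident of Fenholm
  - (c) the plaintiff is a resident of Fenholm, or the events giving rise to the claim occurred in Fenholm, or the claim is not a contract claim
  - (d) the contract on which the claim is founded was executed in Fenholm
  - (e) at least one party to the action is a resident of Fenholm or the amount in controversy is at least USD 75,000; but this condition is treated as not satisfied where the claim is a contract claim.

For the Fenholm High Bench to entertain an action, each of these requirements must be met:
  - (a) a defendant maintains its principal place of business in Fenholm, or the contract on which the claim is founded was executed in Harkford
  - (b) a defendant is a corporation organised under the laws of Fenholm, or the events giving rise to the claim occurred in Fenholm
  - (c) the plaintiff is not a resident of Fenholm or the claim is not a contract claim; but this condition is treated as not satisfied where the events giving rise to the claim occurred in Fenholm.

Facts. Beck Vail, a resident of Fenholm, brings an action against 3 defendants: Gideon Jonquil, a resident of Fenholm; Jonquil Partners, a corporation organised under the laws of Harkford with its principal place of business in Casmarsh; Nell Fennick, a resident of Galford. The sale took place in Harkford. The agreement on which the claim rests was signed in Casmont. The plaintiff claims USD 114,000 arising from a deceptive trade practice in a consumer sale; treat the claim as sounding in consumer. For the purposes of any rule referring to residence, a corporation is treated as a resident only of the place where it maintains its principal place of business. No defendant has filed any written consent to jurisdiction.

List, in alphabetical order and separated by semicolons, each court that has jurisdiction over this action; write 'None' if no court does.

the Circuit Court of Galford

The Circuit Court of Galford:
  (a) The claim is a consumer claim, which satisfies one of the alternatives. Condition met.
  (b) The amount in controversy is 114,000 dollars, within the 150,000 dollars ceiling, which satisfies one of the alternatives. Satisfied.
  (c) Nell Fennick resides in Galford. Condition met.
  (d) The amount in controversy is 114,000 dollars, which meets the 15,000 dollars floor, which satisfies one of the alternatives. Condition met.
  → Every requirement is satisfied — jurisdiction.
The Casmont District Court:
  (a) The claim is a consumer claim, not an employment claim. Fails.
  (b) The plaintiff resides in Fenholm, which is not Casmont, so this disjunct is met. And the carve-out is inapplicable — the claim does not concern real property. Condition met.
  (c) The claim is a consumer claim, not a property claim — that alternative is enough. And the carve-out is inapplicable — no defendant resides in Casmont (they reside in Fenholm, Casmarsh, Galford). Satisfied.
  (d) The contract was executed in Casmont, which satisfies one of the alternatives. The exception is not triggered, since the claim does not concern real property. Met.
  → At least one condition fails; no jurisdiction.
The Fenholm Regional Court:
  (a) The claim is a consumer claim, not a property claim; the corporate defendant(s) are organised in Harkford, not Fenholm; the amount in controversy is $114,000, above the USD 50,000 ceiling — no alternative holds. Condition not met.
  (b) The corporate defendant(s) have their principal place of business in Casmarsh, not Harkford. Not satisfied.
  (c) The plaintiff resides in Fenholm, so one alternative holds. Condition met.
  (d) The contract was executed in Casmont, not Fenholm. Condition not met.
  (e) Beck Vail resides in Fenholm, so this disjunct is met. The carve-out does not apply: the claim is a consumer claim, not a contract claim. Satisfied.
  → The court lacks jurisdiction.
The Fenholm High Bench:
  (a) The corporate defendant(s) have their principal place of business in Casmarsh, not Fenholm; the contract was executed in Casmont, not Harkford — no alternative holds. Condition not met.
  (b) The corporate defendant(s) are organised in Harkford, not Fenholm; the operative events occurred in Harkford, not Fenholm — no alternative holds. Condition not met.
  (c) The claim is a consumer claim, not a contract claim, so one alternative holds. The exception is not triggered, since the operative events occurred in Harkford, not Fenholm. Met.
  → No jurisdiction.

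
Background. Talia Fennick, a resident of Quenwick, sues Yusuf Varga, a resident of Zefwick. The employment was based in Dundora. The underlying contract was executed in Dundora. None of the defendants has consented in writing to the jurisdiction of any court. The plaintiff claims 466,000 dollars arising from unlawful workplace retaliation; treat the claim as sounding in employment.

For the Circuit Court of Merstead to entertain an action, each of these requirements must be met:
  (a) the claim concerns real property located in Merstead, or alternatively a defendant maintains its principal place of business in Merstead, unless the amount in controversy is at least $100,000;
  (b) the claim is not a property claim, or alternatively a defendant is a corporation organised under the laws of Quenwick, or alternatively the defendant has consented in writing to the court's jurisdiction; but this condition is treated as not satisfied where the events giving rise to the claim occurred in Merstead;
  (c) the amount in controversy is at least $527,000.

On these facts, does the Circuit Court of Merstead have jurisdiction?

The Circuit Court of Merstead:
  (a) The claim does not concern real property; no defendant is a corporation — no alternative holds. The proviso rescues it, though: the amount in controversy is 466,000 dollars, which meets the 100,000 dollars floor. Condition met.
  (b) The claim is an employment claim, not a property claim, which satisfies one of the alternatives. And the carve-out is inapplicable — the operative events occurred in Dundora, not Merstead. Satisfied.
  (c) The amount in controversy is 466,000 dollars, below the 527,000 dollars floor. Not satisfied.
  → No jurisdiction.

No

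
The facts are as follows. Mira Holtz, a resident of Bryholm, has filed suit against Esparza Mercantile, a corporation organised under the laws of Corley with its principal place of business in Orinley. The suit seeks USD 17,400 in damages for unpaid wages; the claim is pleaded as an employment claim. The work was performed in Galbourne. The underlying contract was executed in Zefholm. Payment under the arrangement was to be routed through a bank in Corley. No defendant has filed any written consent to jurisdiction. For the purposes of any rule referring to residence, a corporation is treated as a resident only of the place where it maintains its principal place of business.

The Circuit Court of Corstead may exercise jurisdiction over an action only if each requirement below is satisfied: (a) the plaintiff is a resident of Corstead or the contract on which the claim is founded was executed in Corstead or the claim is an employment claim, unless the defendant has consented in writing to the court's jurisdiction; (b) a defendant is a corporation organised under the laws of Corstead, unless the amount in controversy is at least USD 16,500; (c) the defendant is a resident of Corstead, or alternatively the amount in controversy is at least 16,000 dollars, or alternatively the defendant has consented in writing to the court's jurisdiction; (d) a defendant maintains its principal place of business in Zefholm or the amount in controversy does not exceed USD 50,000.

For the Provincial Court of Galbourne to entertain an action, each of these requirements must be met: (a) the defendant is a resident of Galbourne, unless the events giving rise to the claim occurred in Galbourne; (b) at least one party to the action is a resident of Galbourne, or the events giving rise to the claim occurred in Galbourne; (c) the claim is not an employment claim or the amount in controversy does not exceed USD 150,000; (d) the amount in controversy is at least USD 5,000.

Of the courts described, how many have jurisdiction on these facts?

The Circuit Court of Corstead:
  (a) The claim is an employment claim — that alternative is enough. Satisfied.
  (b) The corporate defendant(s) are organised in Corley, not Corstead. However, the amount in controversy is 17,400 dollars, which meets the $16,500 floor, so the 'unless' proviso supplies this condition. Condition met.
  (c) The amount in controversy is $17,400, which meets the USD 16,000 floor, so this disjunct is met. Met.
  (d) The amount in controversy is $17,400, within the 50,000 dollars ceiling, so this disjunct is met. Met.
  → Jurisdiction lies.
The Provincial Court of Galbourne:
  (a) The defendant resides in Orinley, not Galbourne. However, the operative events occurred in Galbourne, so the 'unless' proviso supplies this condition. Satisfied.
  (b) The operative events occurred in Galbourne, so one alternative holds. Condition met.
  (c) The amount in controversy is USD 17,400, within the USD 150,000 ceiling, which satisfies one of the alternatives. Condition met.
  (d) The amount in controversy is $17,400, which meets the $5,000 floor. Satisfied.
  → Every requirement is satisfied — jurisdiction.
Courts with jurisdiction: the Circuit Court of Corstead, the Provincial Court of Galbourne — 2 in total.

2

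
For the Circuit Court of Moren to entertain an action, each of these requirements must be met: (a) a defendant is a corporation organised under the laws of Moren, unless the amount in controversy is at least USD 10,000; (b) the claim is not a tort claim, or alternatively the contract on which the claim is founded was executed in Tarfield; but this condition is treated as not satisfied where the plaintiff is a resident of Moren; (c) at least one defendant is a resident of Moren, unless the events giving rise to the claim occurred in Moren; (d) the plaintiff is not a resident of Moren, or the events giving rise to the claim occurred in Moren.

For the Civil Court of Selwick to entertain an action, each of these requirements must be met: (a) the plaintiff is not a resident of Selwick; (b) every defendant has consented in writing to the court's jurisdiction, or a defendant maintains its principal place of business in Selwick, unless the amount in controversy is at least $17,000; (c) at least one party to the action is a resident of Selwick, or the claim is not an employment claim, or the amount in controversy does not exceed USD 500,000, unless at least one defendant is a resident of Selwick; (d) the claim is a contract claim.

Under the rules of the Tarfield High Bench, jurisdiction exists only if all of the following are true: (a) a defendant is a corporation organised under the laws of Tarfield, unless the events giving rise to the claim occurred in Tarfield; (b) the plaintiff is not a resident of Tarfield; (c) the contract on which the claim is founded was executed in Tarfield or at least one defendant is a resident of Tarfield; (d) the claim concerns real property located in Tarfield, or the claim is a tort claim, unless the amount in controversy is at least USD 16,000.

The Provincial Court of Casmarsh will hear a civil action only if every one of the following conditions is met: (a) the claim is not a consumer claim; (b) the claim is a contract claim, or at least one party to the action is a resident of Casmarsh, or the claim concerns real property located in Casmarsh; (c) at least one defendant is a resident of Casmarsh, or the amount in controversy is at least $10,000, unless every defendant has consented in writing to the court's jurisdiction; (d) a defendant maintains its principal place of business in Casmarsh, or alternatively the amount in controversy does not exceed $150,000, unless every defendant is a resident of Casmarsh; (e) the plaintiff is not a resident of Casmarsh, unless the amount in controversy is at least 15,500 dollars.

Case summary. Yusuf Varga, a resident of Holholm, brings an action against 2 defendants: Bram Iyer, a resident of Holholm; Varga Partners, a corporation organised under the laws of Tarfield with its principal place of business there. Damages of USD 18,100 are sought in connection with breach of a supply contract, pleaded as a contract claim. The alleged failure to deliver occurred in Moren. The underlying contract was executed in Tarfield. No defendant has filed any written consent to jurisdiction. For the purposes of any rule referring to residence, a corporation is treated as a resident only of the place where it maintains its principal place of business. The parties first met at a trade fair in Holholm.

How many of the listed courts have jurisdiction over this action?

The Circuit Court of Moren:
  (a) The corporate defendant(s) are organised in Tarfield, not Moren. But the amount in controversy is 18,100 dollars, which meets the 10,000 dollars floor, and the 'unless' clause therefore excuses the requirement. Met.
  (b) The claim is a contract claim, not a tort claim, so this disjunct is met. The exception is not triggered, since the plaintiff resides in Holholm, not Moren. Condition met.
  (c) No defendant resides in Moren (they reside in Holholm, Tarfield). However, the operative events occurred in Moren, so the 'unless' proviso supplies this condition. Condition met.
  (d) The plaintiff resides in Holholm, which is not Moren — that alternative is enough. Satisfied.
  → Jurisdiction lies.
The Civil Court of Selwick:
  (a) The plaintiff resides in Holholm, which is not Selwick. Met.
  (b) No such written consent has been filed; the corporate defendant(s) have their principal place of business in Tarfield, not Selwick — no alternative holds. But the amount in controversy is $18,100, which meets the USD 17,000 floor, and the 'unless' clause therefore excuses the requirement. Condition met.
  (c) The claim is a contract claim, not an employment claim, so one alternative holds. Met.
  (d) The claim is a contract claim. Met.
  → Every requirement is satisfied — jurisdiction.
The Tarfield High Bench:
  (a) Varga Partners is organised under the laws of Tarfield. Met.
  (b) The plaintiff resides in Holholm, which is not Tarfield. Met.
  (c) The contract was executed in Tarfield — that alternative is enough. Satisfied.
  (d) The claim does not concern real property; the claim is a contract claim, not a tort claim — no alternative holds. But the amount in controversy is $18,100, which meets the $16,000 floor, and the 'unless' clause therefore excuses the requirement. Met.
  → The court has jurisdiction.
The Provincial Court of Casmarsh:
  (a) The claim is a contract claim, not a consumer claim. Satisfied.
  (b) The claim is a contract claim, which satisfies one of the alternatives. Satisfied.
  (c) The amount in controversy is 18,100 dollars, which meets the 10,000 dollars floor, so this disjunct is met. Met.
  (d) The amount in controversy is 18,100 dollars, within the 150,000 dollars ceiling, so this disjunct is met. Condition met.
  (e) The plaintiff resides in Holholm, which is not Casmarsh. Satisfied.
  → All conditions met; jurisdiction exists.
Courts with jurisdiction: the Circuit Court of Moren, the Civil Court of Selwick, the Tarfield High Bench, the Provincial Court of Casmarsh — 4 in total.

4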